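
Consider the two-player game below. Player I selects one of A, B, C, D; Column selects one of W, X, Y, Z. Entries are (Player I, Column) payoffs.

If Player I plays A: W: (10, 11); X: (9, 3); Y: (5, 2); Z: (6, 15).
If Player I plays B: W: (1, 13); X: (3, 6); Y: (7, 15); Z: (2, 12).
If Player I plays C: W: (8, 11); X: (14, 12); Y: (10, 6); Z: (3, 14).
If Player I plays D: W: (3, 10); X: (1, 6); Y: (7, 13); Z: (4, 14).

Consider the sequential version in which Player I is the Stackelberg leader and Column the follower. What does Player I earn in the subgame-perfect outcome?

Column best-responds to each possible Player I move:
- A: Column compares 11, 3, 2, 15 and picks Z; Player I would get 6.
- B: Column compares 13, 6, 15, 12 and picks Y; Player I would get 7.
- C: Column compares 11, 12, 6, 14 and picks Z; Player I would get 3.
- D: Column compares 10, 6, 13, 14 and picks Z; Player I would get 4.
Player I's induced payoffs are 6, 7, 3, 4, so Player I commits to B. Subgame-perfect outcome: (B, Y) with payoffs (7, 15).

7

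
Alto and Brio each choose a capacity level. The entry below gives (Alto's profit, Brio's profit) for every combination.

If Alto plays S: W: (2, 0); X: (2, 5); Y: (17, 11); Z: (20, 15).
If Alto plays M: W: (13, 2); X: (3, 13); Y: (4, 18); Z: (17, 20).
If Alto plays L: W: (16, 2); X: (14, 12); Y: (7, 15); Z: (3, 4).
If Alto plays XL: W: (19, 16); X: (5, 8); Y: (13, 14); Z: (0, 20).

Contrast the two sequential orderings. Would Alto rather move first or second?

If Alto leads: Brio's best replies are S→Z, M→Z, L→Y, XL→Z; Alto's induced payoffs 20, 17, 7, 0; outcome (S, Z), payoffs (20, 15).
If Brio leads: Alto's best replies are W→XL, X→L, Y→S, Z→S; Brio's induced payoffs 16, 12, 11, 15; outcome (XL, W), payoffs (19, 16).
Alto gets 20 moving first and 19 moving second, so Alto prefers to move first.

first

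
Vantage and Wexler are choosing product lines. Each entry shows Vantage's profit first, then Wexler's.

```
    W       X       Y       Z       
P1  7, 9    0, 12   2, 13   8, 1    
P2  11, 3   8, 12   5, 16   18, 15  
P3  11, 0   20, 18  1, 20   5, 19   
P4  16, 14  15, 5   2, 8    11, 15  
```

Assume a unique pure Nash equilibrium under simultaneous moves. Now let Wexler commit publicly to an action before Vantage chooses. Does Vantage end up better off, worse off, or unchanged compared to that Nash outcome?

Backward induction with Wexler moving first.
- W: Vantage compares 7, 11, 11, 16 and picks P4; Wexler would get 14.
- X: Vantage compares 0, 8, 20, 15 and picks P3; Wexler would get 18.
- Y: Vantage compares 2, 5, 1, 2 and picks P2; Wexler would get 16.
- Z: Vantage compares 8, 18, 5, 11 and picks P2; Wexler would get 15.
Wexler's induced payoffs are 14, 18, 16, 15, so Wexler commits to X. Subgame-perfect outcome: (P3, X) with payoffs (20, 18).
Now find the simultaneous Nash equilibrium.
Vantage's best replies: W→P4; X→P3; Y→P2; Z→P2.
Wexler's best replies: P1→Y; P2→Y; P3→Y; P4→Z.
Only (P2, Y) has each player best-responding; Nash payoffs (5, 16).
Vantage earns 20 sequentially versus 5 at the Nash outcome: better off.

better off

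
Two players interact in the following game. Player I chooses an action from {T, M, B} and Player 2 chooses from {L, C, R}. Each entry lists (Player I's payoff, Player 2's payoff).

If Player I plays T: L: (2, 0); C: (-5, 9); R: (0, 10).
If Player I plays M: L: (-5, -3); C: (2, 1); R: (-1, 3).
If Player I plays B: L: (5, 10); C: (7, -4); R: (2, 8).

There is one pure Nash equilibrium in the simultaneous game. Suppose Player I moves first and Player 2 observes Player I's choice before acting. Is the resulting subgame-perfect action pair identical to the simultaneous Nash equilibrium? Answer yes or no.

yes

Player 2 best-responds to each possible Player I move:
- T: Player 2 compares 0, 9, 10 and picks R; Player I would get 0.
- M: Player 2 compares -3, 1, 3 and picks R; Player I would get -1.
- B: Player 2 compares 10, -4, 8 and picks L; Player I would get 5.
Among 0, -1, 5, the best is 5 at B. Subgame-perfect outcome: (B, L) with payoffs (5, 10).
For the simultaneous game, intersect best replies.
Player I's best replies: L→B; C→B; R→B.
Player 2's best replies: T→R; M→R; B→L.
Only (B, L) has each player best-responding; Nash payoffs (5, 10).
Sequential outcome (B, L) coincides with the Nash profile (B, L).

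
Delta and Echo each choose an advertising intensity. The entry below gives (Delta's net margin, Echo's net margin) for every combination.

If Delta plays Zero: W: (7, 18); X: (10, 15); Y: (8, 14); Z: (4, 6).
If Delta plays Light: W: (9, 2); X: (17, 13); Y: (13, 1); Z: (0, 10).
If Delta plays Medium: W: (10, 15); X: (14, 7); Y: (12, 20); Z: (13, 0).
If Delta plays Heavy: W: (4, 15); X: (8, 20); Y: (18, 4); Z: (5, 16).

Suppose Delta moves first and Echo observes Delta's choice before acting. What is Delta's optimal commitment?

Backward induction with Delta moving first.
- Zero: BR = W, leader payoff 7.
- Light: BR = X, leader payoff 17.
- Medium: BR = Y, leader payoff 12.
- Heavy: BR = X, leader payoff 8.
Among 7, 17, 12, 8, the best is 17 at Light. Subgame-perfect outcome: (Light, X) with payoffs (17, 13).

Light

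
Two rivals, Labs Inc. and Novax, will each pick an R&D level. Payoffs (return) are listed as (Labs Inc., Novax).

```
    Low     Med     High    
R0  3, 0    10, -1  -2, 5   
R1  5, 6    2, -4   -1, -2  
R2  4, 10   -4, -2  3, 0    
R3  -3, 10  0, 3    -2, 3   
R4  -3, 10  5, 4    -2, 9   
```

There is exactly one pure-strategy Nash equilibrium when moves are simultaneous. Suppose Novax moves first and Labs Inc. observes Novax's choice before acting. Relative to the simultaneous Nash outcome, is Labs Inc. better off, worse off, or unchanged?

unchanged

Solve by backward induction (Novax leads).
- Low → Labs Inc. plays R1 (best of 3, 5, 4, -3, -3); Novax gets 6.
- Med → Labs Inc. plays R0 (best of 10, 2, -4, 0, 5); Novax gets -1.
- High → Labs Inc. plays R2 (best of -2, -1, 3, -2, -2); Novax gets 0.
Novax's induced payoffs are 6, -1, 0, so Novax commits to Low. Subgame-perfect outcome: (R1, Low) with payoffs (5, 6).
Now find the simultaneous Nash equilibrium.
Labs Inc.'s best replies: Low→R1; Med→R0; High→R2.
Novax's best replies: R0→High; R1→Low; R2→Low; R3→Low; R4→Low.
The unique mutual best reply is (R1, Low), giving (5, 6).
Labs Inc. earns 5 sequentially versus 5 at the Nash outcome: unchanged.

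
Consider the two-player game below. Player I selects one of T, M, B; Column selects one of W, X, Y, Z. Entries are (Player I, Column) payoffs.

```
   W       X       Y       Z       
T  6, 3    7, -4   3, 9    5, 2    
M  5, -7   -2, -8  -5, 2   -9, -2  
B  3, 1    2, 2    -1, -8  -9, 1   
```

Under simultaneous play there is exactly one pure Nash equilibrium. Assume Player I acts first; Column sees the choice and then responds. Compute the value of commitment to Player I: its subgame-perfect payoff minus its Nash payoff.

0

Solve by backward induction (Player I leads).
- T → Column plays Y (best of 3, -4, 9, 2); Player I gets 3.
- M → Column plays Y (best of -7, -8, 2, -2); Player I gets -5.
- B → Column plays X (best of 1, 2, -8, 1); Player I gets 2.
Among 3, -5, 2, the best is 3 at T. Subgame-perfect outcome: (T, Y) with payoffs (3, 9).
For the simultaneous game, intersect best replies.
Player I's best replies: W→T; X→T; Y→T; Z→T.
Column's best replies: T→Y; M→Y; B→X.
Only (T, Y) has each player best-responding; Nash payoffs (3, 9).
Player I's commitment gain: 3 − 3 = 0.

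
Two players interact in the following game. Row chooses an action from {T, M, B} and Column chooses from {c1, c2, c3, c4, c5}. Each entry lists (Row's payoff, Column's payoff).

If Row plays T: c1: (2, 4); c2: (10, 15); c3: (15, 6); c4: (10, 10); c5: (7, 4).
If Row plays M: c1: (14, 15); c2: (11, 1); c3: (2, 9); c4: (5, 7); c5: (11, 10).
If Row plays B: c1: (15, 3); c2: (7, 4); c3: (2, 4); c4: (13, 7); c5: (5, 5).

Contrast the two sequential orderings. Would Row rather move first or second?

first

If Row leads: Column's best replies are T→c2, M→c1, B→c4; Row's induced payoffs 10, 14, 13; outcome (M, c1), payoffs (14, 15).
If Column leads: Row's best replies are c1→B, c2→M, c3→T, c4→B, c5→M; Column's induced payoffs 3, 1, 6, 7, 10; outcome (M, c5), payoffs (11, 10).
Row gets 14 moving first and 11 moving second, so Row prefers to move first.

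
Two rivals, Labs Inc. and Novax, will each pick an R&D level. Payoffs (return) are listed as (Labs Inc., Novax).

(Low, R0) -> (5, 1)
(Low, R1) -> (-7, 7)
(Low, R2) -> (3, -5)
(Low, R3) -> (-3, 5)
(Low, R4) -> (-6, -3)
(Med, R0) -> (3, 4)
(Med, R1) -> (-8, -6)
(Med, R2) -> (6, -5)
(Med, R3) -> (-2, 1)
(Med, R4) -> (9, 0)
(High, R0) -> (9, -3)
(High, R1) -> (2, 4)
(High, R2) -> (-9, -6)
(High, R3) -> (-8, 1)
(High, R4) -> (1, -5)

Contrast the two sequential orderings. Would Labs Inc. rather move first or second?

first

If Labs Inc. leads: Novax's best replies are Low→R1, Med→R0, High→R1; Labs Inc.'s induced payoffs -7, 3, 2; outcome (Med, R0), payoffs (3, 4).
If Novax leads: Labs Inc.'s best replies are R0→High, R1→High, R2→Med, R3→Med, R4→Med; Novax's induced payoffs -3, 4, -5, 1, 0; outcome (High, R1), payoffs (2, 4).
Labs Inc. gets 3 moving first and 2 moving second, so Labs Inc. prefers to move first.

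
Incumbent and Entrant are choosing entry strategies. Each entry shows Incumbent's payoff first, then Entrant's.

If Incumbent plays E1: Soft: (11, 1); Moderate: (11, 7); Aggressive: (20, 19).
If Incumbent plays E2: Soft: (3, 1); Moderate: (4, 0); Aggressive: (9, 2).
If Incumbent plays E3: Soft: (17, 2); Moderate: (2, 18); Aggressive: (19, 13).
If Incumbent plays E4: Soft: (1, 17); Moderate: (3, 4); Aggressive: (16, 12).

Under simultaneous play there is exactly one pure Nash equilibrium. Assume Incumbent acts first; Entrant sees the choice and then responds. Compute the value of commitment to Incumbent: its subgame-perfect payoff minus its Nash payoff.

0

Solve by backward induction (Incumbent leads).
- E1: BR = Aggressive, leader payoff 20.
- E2: BR = Aggressive, leader payoff 9.
- E3: BR = Moderate, leader payoff 2.
- E4: BR = Soft, leader payoff 1.
Incumbent's induced payoffs are 20, 9, 2, 1, so Incumbent commits to E1. Subgame-perfect outcome: (E1, Aggressive) with payoffs (20, 19).
For the simultaneous game, intersect best replies.
Incumbent's best replies: Soft→E3; Moderate→E1; Aggressive→E1.
Entrant's best replies: E1→Aggressive; E2→Aggressive; E3→Moderate; E4→Soft.
Only (E1, Aggressive) has each player best-responding; Nash payoffs (20, 19).
Incumbent's commitment gain: 20 − 20 = 0.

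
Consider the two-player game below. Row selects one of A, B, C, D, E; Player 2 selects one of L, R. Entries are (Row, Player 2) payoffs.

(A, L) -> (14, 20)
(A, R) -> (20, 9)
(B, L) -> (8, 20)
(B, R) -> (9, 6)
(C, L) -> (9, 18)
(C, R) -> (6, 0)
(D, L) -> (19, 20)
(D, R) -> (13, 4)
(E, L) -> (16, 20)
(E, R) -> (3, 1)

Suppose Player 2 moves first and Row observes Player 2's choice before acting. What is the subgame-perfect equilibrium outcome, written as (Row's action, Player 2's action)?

Solve by backward induction (Player 2 leads).
- L → Row plays D (best of 14, 8, 9, 19, 16); Player 2 gets 20.
- R → Row plays A (best of 20, 9, 6, 13, 3); Player 2 gets 9.
Among 20, 9, the best is 20 at L. Subgame-perfect outcome: (D, L) with payoffs (19, 20).

(D, L)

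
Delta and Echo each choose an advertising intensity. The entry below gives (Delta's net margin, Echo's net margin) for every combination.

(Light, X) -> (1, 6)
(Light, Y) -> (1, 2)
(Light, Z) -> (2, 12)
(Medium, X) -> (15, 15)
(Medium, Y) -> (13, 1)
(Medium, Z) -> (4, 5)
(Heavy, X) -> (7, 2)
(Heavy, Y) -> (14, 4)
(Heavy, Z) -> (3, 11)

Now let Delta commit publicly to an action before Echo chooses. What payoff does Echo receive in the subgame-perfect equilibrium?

Echo best-responds to each possible Delta move:
- Light: BR = Z, leader payoff 2.
- Medium: BR = X, leader payoff 15.
- Heavy: BR = Z, leader payoff 3.
Maximizing over 2, 15, 3, Delta chooses Medium. Subgame-perfect outcome: (Medium, X) with payoffs (15, 15).

15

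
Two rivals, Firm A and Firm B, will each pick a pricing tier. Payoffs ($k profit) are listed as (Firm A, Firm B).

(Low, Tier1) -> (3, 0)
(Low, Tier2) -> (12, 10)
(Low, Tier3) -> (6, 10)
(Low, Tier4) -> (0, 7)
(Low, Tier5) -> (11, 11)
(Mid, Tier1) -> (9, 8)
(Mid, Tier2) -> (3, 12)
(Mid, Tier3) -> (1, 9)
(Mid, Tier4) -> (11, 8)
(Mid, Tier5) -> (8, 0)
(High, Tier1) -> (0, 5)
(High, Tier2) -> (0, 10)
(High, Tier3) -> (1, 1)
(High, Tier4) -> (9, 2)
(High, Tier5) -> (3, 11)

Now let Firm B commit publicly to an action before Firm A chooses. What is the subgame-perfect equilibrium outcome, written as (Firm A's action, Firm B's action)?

Firm A best-responds to each possible Firm B move:
- Tier1 → Firm A plays Mid (best of 3, 9, 0); Firm B gets 8.
- Tier2 → Firm A plays Low (best of 12, 3, 0); Firm B gets 10.
- Tier3 → Firm A plays Low (best of 6, 1, 1); Firm B gets 10.
- Tier4 → Firm A plays Mid (best of 0, 11, 9); Firm B gets 8.
- Tier5 → Firm A plays Low (best of 11, 8, 3); Firm B gets 11.
Among 8, 10, 10, 8, 11, the best is 11 at Tier5. Subgame-perfect outcome: (Low, Tier5) with payoffs (11, 11).

(Low, Tier5)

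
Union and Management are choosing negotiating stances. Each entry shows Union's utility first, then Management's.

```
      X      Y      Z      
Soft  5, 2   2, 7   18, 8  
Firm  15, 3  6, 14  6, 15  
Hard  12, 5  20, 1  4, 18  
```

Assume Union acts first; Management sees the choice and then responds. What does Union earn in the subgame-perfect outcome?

Management best-responds to each possible Union move:
- Soft: BR = Z, leader payoff 18.
- Firm: BR = Z, leader payoff 6.
- Hard: BR = Z, leader payoff 4.
Union's induced payoffs are 18, 6, 4, so Union commits to Soft. Subgame-perfect outcome: (Soft, Z) with payoffs (18, 8).

18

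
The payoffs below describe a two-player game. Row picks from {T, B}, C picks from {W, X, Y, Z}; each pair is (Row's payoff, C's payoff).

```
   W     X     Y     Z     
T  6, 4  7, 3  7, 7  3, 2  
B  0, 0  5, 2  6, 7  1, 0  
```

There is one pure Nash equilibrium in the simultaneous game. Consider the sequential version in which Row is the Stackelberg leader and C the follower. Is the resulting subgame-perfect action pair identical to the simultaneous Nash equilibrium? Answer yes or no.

yes

Backward induction with Row moving first.
- T: C compares 4, 3, 7, 2 and picks Y; Row would get 7.
- B: C compares 0, 2, 7, 0 and picks Y; Row would get 6.
Among 7, 6, the best is 7 at T. Subgame-perfect outcome: (T, Y) with payoffs (7, 7).
Under simultaneous play:
Row's best replies: W→T; X→T; Y→T; Z→T.
C's best replies: T→Y; B→Y.
The unique mutual best reply is (T, Y), giving (7, 7).
Sequential outcome (T, Y) coincides with the Nash profile (T, Y).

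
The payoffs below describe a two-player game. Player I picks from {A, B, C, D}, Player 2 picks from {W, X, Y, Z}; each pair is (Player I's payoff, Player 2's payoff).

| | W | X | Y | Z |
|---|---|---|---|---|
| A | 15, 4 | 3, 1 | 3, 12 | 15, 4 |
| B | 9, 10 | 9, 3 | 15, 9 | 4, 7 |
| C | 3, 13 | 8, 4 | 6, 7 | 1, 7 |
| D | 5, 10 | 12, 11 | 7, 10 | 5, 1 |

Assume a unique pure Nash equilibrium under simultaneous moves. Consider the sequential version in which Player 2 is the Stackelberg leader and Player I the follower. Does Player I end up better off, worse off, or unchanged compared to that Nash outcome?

unchanged

Solve by backward induction (Player 2 leads).
- W: BR = A, leader payoff 4.
- X: BR = D, leader payoff 11.
- Y: BR = B, leader payoff 9.
- Z: BR = A, leader payoff 4.
Player 2's induced payoffs are 4, 11, 9, 4, so Player 2 commits to X. Subgame-perfect outcome: (D, X) with payoffs (12, 11).
Now find the simultaneous Nash equilibrium.
Player I's best replies: W→A; X→D; Y→B; Z→A.
Player 2's best replies: A→Y; B→W; C→W; D→X.
The unique mutual best reply is (D, X), giving (12, 11).
Player I earns 12 sequentially versus 12 at the Nash outcome: unchanged.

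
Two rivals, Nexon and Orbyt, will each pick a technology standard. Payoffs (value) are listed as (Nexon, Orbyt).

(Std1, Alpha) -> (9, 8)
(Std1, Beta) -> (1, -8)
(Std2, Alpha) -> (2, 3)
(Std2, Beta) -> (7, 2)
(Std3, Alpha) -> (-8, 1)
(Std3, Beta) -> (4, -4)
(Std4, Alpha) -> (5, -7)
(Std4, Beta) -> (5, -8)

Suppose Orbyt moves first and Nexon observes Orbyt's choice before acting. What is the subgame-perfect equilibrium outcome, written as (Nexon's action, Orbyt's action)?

Nexon best-responds to each possible Orbyt move:
- Alpha: Nexon compares 9, 2, -8, 5 and picks Std1; Orbyt would get 8.
- Beta: Nexon compares 1, 7, 4, 5 and picks Std2; Orbyt would get 2.
Orbyt's induced payoffs are 8, 2, so Orbyt commits to Alpha. Subgame-perfect outcome: (Std1, Alpha) with payoffs (9, 8).

(Std1, Alpha)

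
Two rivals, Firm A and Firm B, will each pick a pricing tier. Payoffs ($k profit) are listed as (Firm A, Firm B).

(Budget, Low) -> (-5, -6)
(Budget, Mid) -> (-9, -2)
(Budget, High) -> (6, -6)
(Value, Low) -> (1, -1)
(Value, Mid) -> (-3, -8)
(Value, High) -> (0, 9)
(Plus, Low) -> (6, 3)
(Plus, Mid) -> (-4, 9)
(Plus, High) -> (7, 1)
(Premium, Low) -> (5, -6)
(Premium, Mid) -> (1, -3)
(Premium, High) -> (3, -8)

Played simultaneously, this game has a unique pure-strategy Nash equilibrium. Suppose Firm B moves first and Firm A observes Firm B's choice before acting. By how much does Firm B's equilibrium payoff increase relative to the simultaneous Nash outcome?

Firm A best-responds to each possible Firm B move:
- Low: Firm A compares -5, 1, 6, 5 and picks Plus; Firm B would get 3.
- Mid: Firm A compares -9, -3, -4, 1 and picks Premium; Firm B would get -3.
- High: Firm A compares 6, 0, 7, 3 and picks Plus; Firm B would get 1.
Firm B's induced payoffs are 3, -3, 1, so Firm B commits to Low. Subgame-perfect outcome: (Plus, Low) with payoffs (6, 3).
Under simultaneous play:
Firm A's best replies: Low→Plus; Mid→Premium; High→Plus.
Firm B's best replies: Budget→Mid; Value→High; Plus→Mid; Premium→Mid.
Only (Premium, Mid) has each player best-responding; Nash payoffs (1, -3).
Firm B's commitment gain: 3 − -3 = 6.

6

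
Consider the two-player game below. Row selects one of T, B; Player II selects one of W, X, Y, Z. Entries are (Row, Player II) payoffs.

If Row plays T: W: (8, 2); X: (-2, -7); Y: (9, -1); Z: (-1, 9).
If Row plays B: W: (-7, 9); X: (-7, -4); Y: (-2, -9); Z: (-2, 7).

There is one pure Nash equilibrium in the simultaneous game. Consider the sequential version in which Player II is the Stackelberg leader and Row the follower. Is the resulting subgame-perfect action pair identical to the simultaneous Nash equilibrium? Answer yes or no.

yes

Solve by backward induction (Player II leads).
- W: BR = T, leader payoff 2.
- X: BR = T, leader payoff -7.
- Y: BR = T, leader payoff -1.
- Z: BR = T, leader payoff 9.
Among 2, -7, -1, 9, the best is 9 at Z. Subgame-perfect outcome: (T, Z) with payoffs (-1, 9).
For the simultaneous game, intersect best replies.
Row's best replies: W→T; X→T; Y→T; Z→T.
Player II's best replies: T→Z; B→W.
Only (T, Z) has each player best-responding; Nash payoffs (-1, 9).
Sequential outcome (T, Z) coincides with the Nash profile (T, Z).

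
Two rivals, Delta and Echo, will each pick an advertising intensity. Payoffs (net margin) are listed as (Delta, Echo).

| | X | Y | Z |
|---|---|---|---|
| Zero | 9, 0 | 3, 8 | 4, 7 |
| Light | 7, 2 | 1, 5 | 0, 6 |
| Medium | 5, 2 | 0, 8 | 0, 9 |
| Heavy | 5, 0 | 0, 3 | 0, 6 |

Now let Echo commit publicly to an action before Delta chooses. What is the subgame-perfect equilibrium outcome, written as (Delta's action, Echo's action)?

(Zero, Y)

Work backward from Delta's decision.
- X → Delta plays Zero (best of 9, 7, 5, 5); Echo gets 0.
- Y → Delta plays Zero (best of 3, 1, 0, 0); Echo gets 8.
- Z → Delta plays Zero (best of 4, 0, 0, 0); Echo gets 7.
Echo's induced payoffs are 0, 8, 7, so Echo commits to Y. Subgame-perfect outcome: (Zero, Y) with payoffs (3, 8).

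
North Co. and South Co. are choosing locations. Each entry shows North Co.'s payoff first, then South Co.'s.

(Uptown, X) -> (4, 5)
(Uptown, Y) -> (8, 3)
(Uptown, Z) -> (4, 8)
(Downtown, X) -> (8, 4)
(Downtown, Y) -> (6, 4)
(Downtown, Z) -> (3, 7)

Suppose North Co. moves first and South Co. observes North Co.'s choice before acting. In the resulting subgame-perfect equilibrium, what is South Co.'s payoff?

8

Solve by backward induction (North Co. leads).
- Uptown → South Co. plays Z (best of 5, 3, 8); North Co. gets 4.
- Downtown → South Co. plays Z (best of 4, 4, 7); North Co. gets 3.
Among 4, 3, the best is 4 at Uptown. Subgame-perfect outcome: (Uptown, Z) with payoffs (4, 8).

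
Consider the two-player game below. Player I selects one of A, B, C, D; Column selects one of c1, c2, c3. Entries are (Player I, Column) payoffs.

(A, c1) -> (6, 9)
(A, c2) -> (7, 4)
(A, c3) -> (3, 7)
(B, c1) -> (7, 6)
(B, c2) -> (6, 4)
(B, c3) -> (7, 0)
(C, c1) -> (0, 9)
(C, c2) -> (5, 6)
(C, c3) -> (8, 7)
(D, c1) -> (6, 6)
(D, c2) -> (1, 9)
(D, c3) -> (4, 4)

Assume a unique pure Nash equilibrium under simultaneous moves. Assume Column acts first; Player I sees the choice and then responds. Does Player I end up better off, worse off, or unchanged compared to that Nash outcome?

Solve by backward induction (Column leads).
- c1: Player I compares 6, 7, 0, 6 and picks B; Column would get 6.
- c2: Player I compares 7, 6, 5, 1 and picks A; Column would get 4.
- c3: Player I compares 3, 7, 8, 4 and picks C; Column would get 7.
Among 6, 4, 7, the best is 7 at c3. Subgame-perfect outcome: (C, c3) with payoffs (8, 7).
Now find the simultaneous Nash equilibrium.
Player I's best replies: c1→B; c2→A; c3→C.
Column's best replies: A→c1; B→c1; C→c1; D→c2.
The unique mutual best reply is (B, c1), giving (7, 6).
Player I earns 8 sequentially versus 7 at the Nash outcome: better off.

better off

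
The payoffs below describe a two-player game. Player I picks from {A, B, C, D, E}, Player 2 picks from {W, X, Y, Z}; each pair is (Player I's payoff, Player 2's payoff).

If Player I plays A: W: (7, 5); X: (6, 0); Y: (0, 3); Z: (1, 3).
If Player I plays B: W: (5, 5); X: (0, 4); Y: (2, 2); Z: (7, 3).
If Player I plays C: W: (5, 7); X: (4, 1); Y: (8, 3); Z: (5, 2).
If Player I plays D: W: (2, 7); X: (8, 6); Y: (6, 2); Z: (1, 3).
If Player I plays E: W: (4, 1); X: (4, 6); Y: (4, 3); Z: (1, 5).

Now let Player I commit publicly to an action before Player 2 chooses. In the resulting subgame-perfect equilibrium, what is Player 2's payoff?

5

Backward induction with Player I moving first.
- A: BR = W, leader payoff 7.
- B: BR = W, leader payoff 5.
- C: BR = W, leader payoff 5.
- D: BR = W, leader payoff 2.
- E: BR = X, leader payoff 4.
Player I's induced payoffs are 7, 5, 5, 2, 4, so Player I commits to A. Subgame-perfect outcome: (A, W) with payoffs (7, 5).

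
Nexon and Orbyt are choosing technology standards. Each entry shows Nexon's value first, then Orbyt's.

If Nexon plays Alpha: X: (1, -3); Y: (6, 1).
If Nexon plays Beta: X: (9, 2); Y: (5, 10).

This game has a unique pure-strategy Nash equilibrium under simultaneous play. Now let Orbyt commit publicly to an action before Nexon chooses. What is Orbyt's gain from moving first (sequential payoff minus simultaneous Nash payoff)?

Work backward from Nexon's decision.
- X: BR = Beta, leader payoff 2.
- Y: BR = Alpha, leader payoff 1.
Maximizing over 2, 1, Orbyt chooses X. Subgame-perfect outcome: (Beta, X) with payoffs (9, 2).
For the simultaneous game, intersect best replies.
Nexon's best replies: X→Beta; Y→Alpha.
Orbyt's best replies: Alpha→Y; Beta→Y.
Only (Alpha, Y) has each player best-responding; Nash payoffs (6, 1).
Orbyt's commitment gain: 2 − 1 = 1.

1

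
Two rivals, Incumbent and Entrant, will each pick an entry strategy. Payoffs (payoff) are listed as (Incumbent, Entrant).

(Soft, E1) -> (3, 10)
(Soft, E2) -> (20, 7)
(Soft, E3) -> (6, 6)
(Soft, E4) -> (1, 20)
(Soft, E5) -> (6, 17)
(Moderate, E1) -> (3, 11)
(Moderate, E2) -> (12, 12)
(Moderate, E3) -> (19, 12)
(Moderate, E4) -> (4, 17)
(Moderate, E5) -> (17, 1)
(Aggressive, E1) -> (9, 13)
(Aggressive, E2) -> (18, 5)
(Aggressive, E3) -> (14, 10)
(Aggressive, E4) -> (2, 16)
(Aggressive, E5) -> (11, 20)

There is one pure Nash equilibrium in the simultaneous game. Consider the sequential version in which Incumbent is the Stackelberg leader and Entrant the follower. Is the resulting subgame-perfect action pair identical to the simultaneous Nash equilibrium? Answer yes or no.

no

Entrant best-responds to each possible Incumbent move:
- Soft: BR = E4, leader payoff 1.
- Moderate: BR = E4, leader payoff 4.
- Aggressive: BR = E5, leader payoff 11.
Maximizing over 1, 4, 11, Incumbent chooses Aggressive. Subgame-perfect outcome: (Aggressive, E5) with payoffs (11, 20).
Now find the simultaneous Nash equilibrium.
Incumbent's best replies: E1→Aggressive; E2→Soft; E3→Moderate; E4→Moderate; E5→Moderate.
Entrant's best replies: Soft→E4; Moderate→E4; Aggressive→E5.
Only (Moderate, E4) has each player best-responding; Nash payoffs (4, 17).
Sequential outcome (Aggressive, E5) differs from the Nash profile (Moderate, E4).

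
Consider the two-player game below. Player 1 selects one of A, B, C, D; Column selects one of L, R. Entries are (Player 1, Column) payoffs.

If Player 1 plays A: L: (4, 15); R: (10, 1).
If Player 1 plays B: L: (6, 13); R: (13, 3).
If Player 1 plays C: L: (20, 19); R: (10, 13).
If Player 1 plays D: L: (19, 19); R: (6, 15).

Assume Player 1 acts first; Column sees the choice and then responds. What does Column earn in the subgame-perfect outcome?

19

Work backward from Column's decision.
- A: Column compares 15, 1 and picks L; Player 1 would get 4.
- B: Column compares 13, 3 and picks L; Player 1 would get 6.
- C: Column compares 19, 13 and picks L; Player 1 would get 20.
- D: Column compares 19, 15 and picks L; Player 1 would get 19.
Player 1's induced payoffs are 4, 6, 20, 19, so Player 1 commits to C. Subgame-perfect outcome: (C, L) with payoffs (20, 19).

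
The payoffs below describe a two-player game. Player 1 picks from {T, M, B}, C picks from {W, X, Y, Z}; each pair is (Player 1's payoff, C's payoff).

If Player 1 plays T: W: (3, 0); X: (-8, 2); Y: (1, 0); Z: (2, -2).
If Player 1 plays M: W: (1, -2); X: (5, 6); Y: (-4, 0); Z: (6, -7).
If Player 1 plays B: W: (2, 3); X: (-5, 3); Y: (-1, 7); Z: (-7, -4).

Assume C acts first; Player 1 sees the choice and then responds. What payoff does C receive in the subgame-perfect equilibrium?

6

Player 1 best-responds to each possible C move:
- W: Player 1 compares 3, 1, 2 and picks T; C would get 0.
- X: Player 1 compares -8, 5, -5 and picks M; C would get 6.
- Y: Player 1 compares 1, -4, -1 and picks T; C would get 0.
- Z: Player 1 compares 2, 6, -7 and picks M; C would get -7.
Among 0, 6, 0, -7, the best is 6 at X. Subgame-perfect outcome: (M, X) with payoffs (5, 6).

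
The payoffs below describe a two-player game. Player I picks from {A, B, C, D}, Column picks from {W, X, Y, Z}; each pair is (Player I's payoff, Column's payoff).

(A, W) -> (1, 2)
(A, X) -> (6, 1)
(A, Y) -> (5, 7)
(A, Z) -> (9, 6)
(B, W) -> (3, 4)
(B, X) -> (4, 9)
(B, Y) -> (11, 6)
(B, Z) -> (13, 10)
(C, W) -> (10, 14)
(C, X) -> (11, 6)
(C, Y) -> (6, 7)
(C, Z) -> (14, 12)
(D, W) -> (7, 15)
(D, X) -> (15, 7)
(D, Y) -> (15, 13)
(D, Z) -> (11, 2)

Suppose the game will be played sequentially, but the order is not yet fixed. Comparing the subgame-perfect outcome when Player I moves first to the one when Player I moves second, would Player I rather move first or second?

first

If Player I leads: Column's best replies are A→Y, B→Z, C→W, D→W; Player I's induced payoffs 5, 13, 10, 7; outcome (B, Z), payoffs (13, 10).
If Column leads: Player I's best replies are W→C, X→D, Y→D, Z→C; Column's induced payoffs 14, 7, 13, 12; outcome (C, W), payoffs (10, 14).
Player I gets 13 moving first and 10 moving second, so Player I prefers to move first.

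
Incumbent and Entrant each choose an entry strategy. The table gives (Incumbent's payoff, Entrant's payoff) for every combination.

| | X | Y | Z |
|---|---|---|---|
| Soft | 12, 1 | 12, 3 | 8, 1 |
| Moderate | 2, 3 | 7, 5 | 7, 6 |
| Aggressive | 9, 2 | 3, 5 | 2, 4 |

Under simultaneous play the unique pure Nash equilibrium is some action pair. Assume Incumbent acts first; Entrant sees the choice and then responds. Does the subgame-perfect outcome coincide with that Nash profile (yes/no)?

Entrant best-responds to each possible Incumbent move:
- Soft: Entrant compares 1, 3, 1 and picks Y; Incumbent would get 12.
- Moderate: Entrant compares 3, 5, 6 and picks Z; Incumbent would get 7.
- Aggressive: Entrant compares 2, 5, 4 and picks Y; Incumbent would get 3.
Among 12, 7, 3, the best is 12 at Soft. Subgame-perfect outcome: (Soft, Y) with payoffs (12, 3).
Now find the simultaneous Nash equilibrium.
Incumbent's best replies: X→Soft; Y→Soft; Z→Soft.
Entrant's best replies: Soft→Y; Moderate→Z; Aggressive→Y.
The unique mutual best reply is (Soft, Y), giving (12, 3).
Sequential outcome (Soft, Y) coincides with the Nash profile (Soft, Y).

yes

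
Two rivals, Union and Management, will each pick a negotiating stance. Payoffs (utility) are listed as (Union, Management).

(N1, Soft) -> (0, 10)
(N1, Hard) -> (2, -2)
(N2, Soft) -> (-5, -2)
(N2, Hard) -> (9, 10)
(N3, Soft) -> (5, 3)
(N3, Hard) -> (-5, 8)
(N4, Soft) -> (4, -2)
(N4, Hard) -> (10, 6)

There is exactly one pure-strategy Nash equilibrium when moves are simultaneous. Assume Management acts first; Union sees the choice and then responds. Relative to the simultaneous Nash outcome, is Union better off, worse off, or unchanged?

unchanged

Union best-responds to each possible Management move:
- Soft: BR = N3, leader payoff 3.
- Hard: BR = N4, leader payoff 6.
Management's induced payoffs are 3, 6, so Management commits to Hard. Subgame-perfect outcome: (N4, Hard) with payoffs (10, 6).
Under simultaneous play:
Union's best replies: Soft→N3; Hard→N4.
Management's best replies: N1→Soft; N2→Hard; N3→Hard; N4→Hard.
Only (N4, Hard) has each player best-responding; Nash payoffs (10, 6).
Union earns 10 sequentially versus 10 at the Nash outcome: unchanged.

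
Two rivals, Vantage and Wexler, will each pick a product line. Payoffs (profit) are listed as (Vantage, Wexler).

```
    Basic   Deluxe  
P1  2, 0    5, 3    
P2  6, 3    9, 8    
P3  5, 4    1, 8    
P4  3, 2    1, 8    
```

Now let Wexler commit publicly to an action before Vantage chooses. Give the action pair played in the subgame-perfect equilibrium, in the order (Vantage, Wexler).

Backward induction with Wexler moving first.
- Basic: BR = P2, leader payoff 3.
- Deluxe: BR = P2, leader payoff 8.
Among 3, 8, the best is 8 at Deluxe. Subgame-perfect outcome: (P2, Deluxe) with payoffs (9, 8).

(P2, Deluxe)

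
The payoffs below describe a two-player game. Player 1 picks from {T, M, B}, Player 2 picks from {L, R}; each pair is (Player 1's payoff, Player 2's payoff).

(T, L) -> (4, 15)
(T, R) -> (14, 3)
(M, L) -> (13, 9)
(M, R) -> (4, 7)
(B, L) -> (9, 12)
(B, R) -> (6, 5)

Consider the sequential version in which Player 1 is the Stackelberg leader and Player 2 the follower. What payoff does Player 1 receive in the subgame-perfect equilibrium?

13

Player 2 best-responds to each possible Player 1 move:
- T: BR = L, leader payoff 4.
- M: BR = L, leader payoff 13.
- B: BR = L, leader payoff 9.
Among 4, 13, 9, the best is 13 at M. Subgame-perfect outcome: (M, L) with payoffs (13, 9).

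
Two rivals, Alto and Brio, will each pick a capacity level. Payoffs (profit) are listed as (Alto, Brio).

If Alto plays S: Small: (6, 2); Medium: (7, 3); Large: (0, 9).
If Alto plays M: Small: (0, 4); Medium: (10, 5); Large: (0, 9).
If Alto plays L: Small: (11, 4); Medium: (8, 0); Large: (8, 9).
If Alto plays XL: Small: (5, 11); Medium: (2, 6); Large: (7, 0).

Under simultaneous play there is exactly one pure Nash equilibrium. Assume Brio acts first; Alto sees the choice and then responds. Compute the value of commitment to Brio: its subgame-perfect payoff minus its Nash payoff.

Solve by backward induction (Brio leads).
- Small: BR = L, leader payoff 4.
- Medium: BR = M, leader payoff 5.
- Large: BR = L, leader payoff 9.
Maximizing over 4, 5, 9, Brio chooses Large. Subgame-perfect outcome: (L, Large) with payoffs (8, 9).
Now find the simultaneous Nash equilibrium.
Alto's best replies: Small→L; Medium→M; Large→L.
Brio's best replies: S→Large; M→Large; L→Large; XL→Small.
The unique mutual best reply is (L, Large), giving (8, 9).
Brio's commitment gain: 9 − 9 = 0.

0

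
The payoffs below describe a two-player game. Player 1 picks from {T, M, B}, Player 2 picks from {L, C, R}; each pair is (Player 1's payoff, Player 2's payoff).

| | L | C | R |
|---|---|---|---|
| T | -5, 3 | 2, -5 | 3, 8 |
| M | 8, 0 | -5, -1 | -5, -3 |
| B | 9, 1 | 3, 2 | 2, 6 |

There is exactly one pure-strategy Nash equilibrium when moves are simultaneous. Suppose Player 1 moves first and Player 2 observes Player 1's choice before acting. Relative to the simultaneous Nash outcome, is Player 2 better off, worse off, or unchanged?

Player 2 best-responds to each possible Player 1 move:
- T: BR = R, leader payoff 3.
- M: BR = L, leader payoff 8.
- B: BR = R, leader payoff 2.
Maximizing over 3, 8, 2, Player 1 chooses M. Subgame-perfect outcome: (M, L) with payoffs (8, 0).
Under simultaneous play:
Player 1's best replies: L→B; C→B; R→T.
Player 2's best replies: T→R; M→L; B→R.
The unique mutual best reply is (T, R), giving (3, 8).
Player 2 earns 0 sequentially versus 8 at the Nash outcome: worse off.

worse off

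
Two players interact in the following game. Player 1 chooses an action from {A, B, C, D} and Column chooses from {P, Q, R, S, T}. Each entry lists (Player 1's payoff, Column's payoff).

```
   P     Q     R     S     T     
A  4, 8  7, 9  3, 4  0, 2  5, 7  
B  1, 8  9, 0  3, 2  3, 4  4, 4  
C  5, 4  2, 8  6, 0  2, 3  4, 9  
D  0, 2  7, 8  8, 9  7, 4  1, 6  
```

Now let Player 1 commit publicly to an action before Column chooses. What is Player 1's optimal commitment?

D

Solve by backward induction (Player 1 leads).
- A → Column plays Q (best of 8, 9, 4, 2, 7); Player 1 gets 7.
- B → Column plays P (best of 8, 0, 2, 4, 4); Player 1 gets 1.
- C → Column plays T (best of 4, 8, 0, 3, 9); Player 1 gets 4.
- D → Column plays R (best of 2, 8, 9, 4, 6); Player 1 gets 8.
Among 7, 1, 4, 8, the best is 8 at D. Subgame-perfect outcome: (D, R) with payoffs (8, 9).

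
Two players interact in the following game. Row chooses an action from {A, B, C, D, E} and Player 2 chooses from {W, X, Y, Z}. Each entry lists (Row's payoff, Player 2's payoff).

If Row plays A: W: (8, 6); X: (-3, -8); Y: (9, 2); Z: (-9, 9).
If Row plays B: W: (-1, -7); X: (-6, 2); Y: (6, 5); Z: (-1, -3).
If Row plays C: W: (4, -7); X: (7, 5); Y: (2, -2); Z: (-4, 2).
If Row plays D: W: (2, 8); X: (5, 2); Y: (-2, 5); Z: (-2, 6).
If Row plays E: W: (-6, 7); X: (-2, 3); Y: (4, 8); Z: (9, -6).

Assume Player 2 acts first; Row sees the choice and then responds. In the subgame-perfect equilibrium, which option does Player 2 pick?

Solve by backward induction (Player 2 leads).
- W: BR = A, leader payoff 6.
- X: BR = C, leader payoff 5.
- Y: BR = A, leader payoff 2.
- Z: BR = E, leader payoff -6.
Among 6, 5, 2, -6, the best is 6 at W. Subgame-perfect outcome: (A, W) with payoffs (8, 6).

W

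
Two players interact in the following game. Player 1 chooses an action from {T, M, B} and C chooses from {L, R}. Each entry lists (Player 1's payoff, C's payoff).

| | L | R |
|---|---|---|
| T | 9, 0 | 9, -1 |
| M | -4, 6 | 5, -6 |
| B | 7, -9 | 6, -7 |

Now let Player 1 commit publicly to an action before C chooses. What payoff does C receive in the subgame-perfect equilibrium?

0

Solve by backward induction (Player 1 leads).
- T: C compares 0, -1 and picks L; Player 1 would get 9.
- M: C compares 6, -6 and picks L; Player 1 would get -4.
- B: C compares -9, -7 and picks R; Player 1 would get 6.
Among 9, -4, 6, the best is 9 at T. Subgame-perfect outcome: (T, L) with payoffs (9, 0).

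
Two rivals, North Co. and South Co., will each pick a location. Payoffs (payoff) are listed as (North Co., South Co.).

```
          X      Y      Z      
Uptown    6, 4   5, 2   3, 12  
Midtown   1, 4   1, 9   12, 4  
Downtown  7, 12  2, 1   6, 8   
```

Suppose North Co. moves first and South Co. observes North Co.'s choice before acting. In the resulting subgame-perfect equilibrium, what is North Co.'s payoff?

Solve by backward induction (North Co. leads).
- Uptown: South Co. compares 4, 2, 12 and picks Z; North Co. would get 3.
- Midtown: South Co. compares 4, 9, 4 and picks Y; North Co. would get 1.
- Downtown: South Co. compares 12, 1, 8 and picks X; North Co. would get 7.
Among 3, 1, 7, the best is 7 at Downtown. Subgame-perfect outcome: (Downtown, X) with payoffs (7, 12).

7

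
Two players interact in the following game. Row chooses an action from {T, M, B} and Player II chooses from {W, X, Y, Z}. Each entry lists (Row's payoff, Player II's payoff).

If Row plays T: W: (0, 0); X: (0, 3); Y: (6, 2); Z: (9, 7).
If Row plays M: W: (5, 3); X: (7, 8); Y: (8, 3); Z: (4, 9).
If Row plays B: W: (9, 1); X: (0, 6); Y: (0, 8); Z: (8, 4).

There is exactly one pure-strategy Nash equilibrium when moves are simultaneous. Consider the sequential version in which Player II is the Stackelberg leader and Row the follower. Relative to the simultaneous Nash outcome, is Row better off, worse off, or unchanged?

Work backward from Row's decision.
- W → Row plays B (best of 0, 5, 9); Player II gets 1.
- X → Row plays M (best of 0, 7, 0); Player II gets 8.
- Y → Row plays M (best of 6, 8, 0); Player II gets 3.
- Z → Row plays T (best of 9, 4, 8); Player II gets 7.
Maximizing over 1, 8, 3, 7, Player II chooses X. Subgame-perfect outcome: (M, X) with payoffs (7, 8).
Now find the simultaneous Nash equilibrium.
Row's best replies: W→B; X→M; Y→M; Z→T.
Player II's best replies: T→Z; M→Z; B→Y.
The unique mutual best reply is (T, Z), giving (9, 7).
Row earns 7 sequentially versus 9 at the Nash outcome: worse off.

worse off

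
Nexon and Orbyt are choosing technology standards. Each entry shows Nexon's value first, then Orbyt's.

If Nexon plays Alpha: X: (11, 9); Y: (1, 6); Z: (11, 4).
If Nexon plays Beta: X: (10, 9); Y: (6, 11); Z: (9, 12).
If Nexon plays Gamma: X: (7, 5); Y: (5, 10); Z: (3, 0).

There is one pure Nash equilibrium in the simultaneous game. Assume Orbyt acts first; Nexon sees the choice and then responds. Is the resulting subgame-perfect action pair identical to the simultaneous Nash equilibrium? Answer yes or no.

no

Work backward from Nexon's decision.
- X: BR = Alpha, leader payoff 9.
- Y: BR = Beta, leader payoff 11.
- Z: BR = Alpha, leader payoff 4.
Among 9, 11, 4, the best is 11 at Y. Subgame-perfect outcome: (Beta, Y) with payoffs (6, 11).
Now find the simultaneous Nash equilibrium.
Nexon's best replies: X→Alpha; Y→Beta; Z→Alpha.
Orbyt's best replies: Alpha→X; Beta→Z; Gamma→Y.
Only (Alpha, X) has each player best-responding; Nash payoffs (11, 9).
Sequential outcome (Beta, Y) differs from the Nash profile (Alpha, X).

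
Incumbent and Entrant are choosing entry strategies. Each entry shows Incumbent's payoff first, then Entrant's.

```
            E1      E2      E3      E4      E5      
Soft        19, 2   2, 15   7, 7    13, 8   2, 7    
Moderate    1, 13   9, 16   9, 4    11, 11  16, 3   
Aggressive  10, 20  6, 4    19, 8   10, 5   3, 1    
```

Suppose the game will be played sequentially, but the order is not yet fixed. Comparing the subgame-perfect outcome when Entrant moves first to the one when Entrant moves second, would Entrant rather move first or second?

If Incumbent leads: Entrant's best replies are Soft→E2, Moderate→E2, Aggressive→E1; Incumbent's induced payoffs 2, 9, 10; outcome (Aggressive, E1), payoffs (10, 20).
If Entrant leads: Incumbent's best replies are E1→Soft, E2→Moderate, E3→Aggressive, E4→Soft, E5→Moderate; Entrant's induced payoffs 2, 16, 8, 8, 3; outcome (Moderate, E2), payoffs (9, 16).
Entrant gets 16 moving first and 20 moving second, so Entrant prefers to move second.

second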